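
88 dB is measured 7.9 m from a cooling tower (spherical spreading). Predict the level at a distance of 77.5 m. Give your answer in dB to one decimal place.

68.2 dB

Point-source attenuation: ΔL = 20·log₁₀(r₂/r₁) = 20·log₁₀(77.5/7.9) = 19.833 dB.
L₂ = 88 − 20·log₁₀(77.5/7.9) = 88 − 19.833 = 68.17 dB.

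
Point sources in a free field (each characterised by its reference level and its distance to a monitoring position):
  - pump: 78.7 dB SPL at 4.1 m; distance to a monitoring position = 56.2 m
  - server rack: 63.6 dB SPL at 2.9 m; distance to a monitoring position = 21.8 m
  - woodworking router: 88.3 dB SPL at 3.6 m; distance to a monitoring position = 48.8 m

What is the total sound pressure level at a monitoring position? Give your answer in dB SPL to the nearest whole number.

66 dB SPL

First find each source's level at the receiver (point-source: −20·log₁₀(r/r_ref)), then combine on an intensity basis.
pump: 78.7 − 20·log₁₀(56.2/4.1) = 78.7 − 22.74 = 55.96 dB SPL.
server rack: 63.6 − 20·log₁₀(21.8/2.9) = 63.6 − 17.52 = 46.08 dB SPL.
woodworking router: 88.3 − 20·log₁₀(48.8/3.6) = 88.3 − 22.64 = 65.66 dB SPL.
Σ 10^(L/10) = 4.114e+06 → L_total = 10·log₁₀(4.114e+06) = 66.14 dB SPL.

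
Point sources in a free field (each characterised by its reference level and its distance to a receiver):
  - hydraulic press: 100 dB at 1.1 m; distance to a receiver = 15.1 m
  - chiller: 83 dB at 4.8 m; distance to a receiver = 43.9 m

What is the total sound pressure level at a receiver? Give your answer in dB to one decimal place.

77.4 dB

Apply inverse-square spreading to bring every level to the receiver, then sum 10^(L/10).
hydraulic press: 100 − 20·log₁₀(15.1/1.1) = 100 − 22.75 = 77.25 dB.
chiller: 83 − 20·log₁₀(43.9/4.8) = 83 − 19.22 = 63.78 dB.
Σ 10^(L/10) = 5.545e+07 → L_total = 10·log₁₀(5.545e+07) = 77.44 dB.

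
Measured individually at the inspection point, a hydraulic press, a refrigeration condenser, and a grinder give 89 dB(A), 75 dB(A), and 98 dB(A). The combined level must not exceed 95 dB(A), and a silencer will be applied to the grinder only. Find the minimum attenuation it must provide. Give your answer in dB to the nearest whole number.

Fixed contribution from the other sources: Σ 10^(L/10) = 10^(89/10) + 10^(75/10) = 8.260e+08 (89.17 dB(A)).
The limit corresponds to 10^(95/10) = 3.162e+09; subtracting the fixed part leaves 2.336e+09 for the grinder, i.e. 93.69 dB(A).
So the grinder must be reduced from 98 to 93.69 dB(A): IL = 4.31 dB.

4 dB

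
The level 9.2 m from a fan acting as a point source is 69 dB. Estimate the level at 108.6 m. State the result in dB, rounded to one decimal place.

47.6 dB

Point-source attenuation: ΔL = 20·log₁₀(r₂/r₁) = 20·log₁₀(108.6/9.2) = 21.441 dB.
L₂ = 69 − 20·log₁₀(108.6/9.2) = 69 − 21.441 = 47.56 dB.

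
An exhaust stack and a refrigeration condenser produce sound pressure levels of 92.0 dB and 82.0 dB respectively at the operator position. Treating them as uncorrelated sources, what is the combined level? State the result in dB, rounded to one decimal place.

92.4 dB

For uncorrelated sources the intensities add, so convert each level to linear form, sum, and take 10·log₁₀ of the total.
Σ 10^(L/10) = 10^(92.0/10) + 10^(82.0/10) = 1.743e+09.
L_total = 10·log₁₀(1.743e+09) = 92.41 dB.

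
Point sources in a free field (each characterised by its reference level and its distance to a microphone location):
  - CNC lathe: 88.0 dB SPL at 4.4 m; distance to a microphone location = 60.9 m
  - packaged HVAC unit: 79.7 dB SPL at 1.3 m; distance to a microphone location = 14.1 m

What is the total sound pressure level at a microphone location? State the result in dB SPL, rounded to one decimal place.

66.1 dB SPL

First find each source's level at the receiver (point-source: −20·log₁₀(r/r_ref)), then combine on an intensity basis.
CNC lathe: 88.0 − 20·log₁₀(60.9/4.4) = 88.0 − 22.82 = 65.18 dB SPL.
packaged HVAC unit: 79.7 − 20·log₁₀(14.1/1.3) = 79.7 − 20.71 = 58.99 dB SPL.
Σ 10^(L/10) = 4.087e+06 → L_total = 10·log₁₀(4.087e+06) = 66.11 dB SPL.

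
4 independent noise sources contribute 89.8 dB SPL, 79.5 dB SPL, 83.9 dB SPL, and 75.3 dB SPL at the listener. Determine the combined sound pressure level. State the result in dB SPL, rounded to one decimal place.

Incoherent sources combine by intensity addition: L_total = 10·log₁₀(Σ 10^(L_i/10)).
Σ 10^(L/10) = 10^(89.8/10) + 10^(79.5/10) + 10^(83.9/10) + 10^(75.3/10) = 1.323e+09.
L_total = 10·log₁₀(1.323e+09) = 91.22 dB SPL.

91.2 dB SPL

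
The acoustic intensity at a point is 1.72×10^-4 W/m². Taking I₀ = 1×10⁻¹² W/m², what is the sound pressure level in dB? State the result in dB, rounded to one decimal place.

82.4 dB

L = 10·log₁₀(I/I₀) = 10·log₁₀(1.72×10^-4/10⁻¹²) = 10·log₁₀(1.72×10^8).
L = 10·(0.2355 + 8) = 82.36 dB.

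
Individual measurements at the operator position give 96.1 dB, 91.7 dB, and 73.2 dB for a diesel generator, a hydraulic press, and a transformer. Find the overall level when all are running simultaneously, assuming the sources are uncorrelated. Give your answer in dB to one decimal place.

97.5 dB

For uncorrelated sources the intensities add, so convert each level to linear form, sum, and take 10·log₁₀ of the total.
Σ 10^(L/10) = 10^(96.1/10) + 10^(91.7/10) + 10^(73.2/10) = 5.574e+09.
L_total = 10·log₁₀(5.574e+09) = 97.46 dB.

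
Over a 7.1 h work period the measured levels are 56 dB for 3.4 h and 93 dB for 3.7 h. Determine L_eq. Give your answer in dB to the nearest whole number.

Weight each interval's intensity by its duration and average over T = 7.1 h:
Σ tᵢ·10^(Lᵢ/10) = 3.4·10^(56/10) + 3.7·10^(93/10) = 7.384e+09.
L_eq = 10·log₁₀(7.384e+09/7.1) = 90.17 dB.

90 dB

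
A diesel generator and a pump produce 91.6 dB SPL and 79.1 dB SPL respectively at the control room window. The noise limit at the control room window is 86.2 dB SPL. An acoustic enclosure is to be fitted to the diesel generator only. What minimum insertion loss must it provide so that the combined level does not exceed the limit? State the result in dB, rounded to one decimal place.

Everything except the diesel generator sums to 10^(79.1/10) = 8.128e+07 in linear terms, 79.10 dB SPL.
To meet 86.2 dB SPL overall, the treated diesel generator may contribute at most 10^(86.2/10) − 8.128e+07 = 3.356e+08, i.e. 85.26 dB SPL.
Required insertion loss = 91.6 − 85.26 = 6.34 dB.

6.3 dB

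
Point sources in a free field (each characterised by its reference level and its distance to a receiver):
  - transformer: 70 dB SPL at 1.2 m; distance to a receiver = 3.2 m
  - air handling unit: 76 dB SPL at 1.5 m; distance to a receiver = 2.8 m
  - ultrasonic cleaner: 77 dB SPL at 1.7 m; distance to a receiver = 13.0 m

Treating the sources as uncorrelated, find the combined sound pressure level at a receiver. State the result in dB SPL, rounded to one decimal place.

Propagate each source to the receiver with L = L_ref − 20·log₁₀(r/r_ref), then add intensities.
transformer: 70 − 20·log₁₀(3.2/1.2) = 70 − 8.52 = 61.48 dB SPL.
air handling unit: 76 − 20·log₁₀(2.8/1.5) = 76 − 5.42 = 70.58 dB SPL.
ultrasonic cleaner: 77 − 20·log₁₀(13.0/1.7) = 77 − 17.67 = 59.33 dB SPL.
Σ 10^(L/10) = 1.369e+07 → L_total = 10·log₁₀(1.369e+07) = 71.36 dB SPL.

71.4 dB SPL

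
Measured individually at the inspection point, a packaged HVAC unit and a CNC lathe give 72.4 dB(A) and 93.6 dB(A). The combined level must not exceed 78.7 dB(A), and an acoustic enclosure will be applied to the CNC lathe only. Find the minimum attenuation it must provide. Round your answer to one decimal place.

Fixed contribution from the other source: Σ 10^(L/10) = 10^(72.4/10) = 1.738e+07 (72.40 dB(A)).
To meet 78.7 dB(A) overall, the treated CNC lathe may contribute at most 10^(78.7/10) − 1.738e+07 = 5.675e+07, i.e. 77.54 dB(A).
Required insertion loss = 93.6 − 77.54 = 16.06 dB.

16.1 dB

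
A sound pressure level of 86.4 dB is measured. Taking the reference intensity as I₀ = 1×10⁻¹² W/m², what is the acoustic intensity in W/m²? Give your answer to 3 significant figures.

0.000437 W/m²

I/I₀ = 10^(86.4/10) = 4.365e+08, so I = 4.365e+08 × 10⁻¹² W/m².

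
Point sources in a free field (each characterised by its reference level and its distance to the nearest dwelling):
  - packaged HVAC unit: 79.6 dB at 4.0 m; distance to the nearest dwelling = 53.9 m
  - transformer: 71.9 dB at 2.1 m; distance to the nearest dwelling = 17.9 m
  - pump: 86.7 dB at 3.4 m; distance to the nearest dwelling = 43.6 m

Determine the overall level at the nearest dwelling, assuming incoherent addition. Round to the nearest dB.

First find each source's level at the receiver (point-source: −20·log₁₀(r/r_ref)), then combine on an intensity basis.
packaged HVAC unit: 79.6 − 20·log₁₀(53.9/4.0) = 79.6 − 22.59 = 57.01 dB.
transformer: 71.9 − 20·log₁₀(17.9/2.1) = 71.9 − 18.61 = 53.29 dB.
pump: 86.7 − 20·log₁₀(43.6/3.4) = 86.7 − 22.16 = 64.54 dB.
Σ 10^(L/10) = 3.560e+06 → L_total = 10·log₁₀(3.560e+06) = 65.51 dB.

66 dB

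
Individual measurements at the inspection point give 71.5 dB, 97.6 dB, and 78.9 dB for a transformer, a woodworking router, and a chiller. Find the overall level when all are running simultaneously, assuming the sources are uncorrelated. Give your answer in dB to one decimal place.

Incoherent sources combine by intensity addition: L_total = 10·log₁₀(Σ 10^(L_i/10)).
Σ 10^(L/10) = 10^(71.5/10) + 10^(97.6/10) + 10^(78.9/10) = 5.846e+09.
L_total = 10·log₁₀(5.846e+09) = 97.67 dB.

97.7 dB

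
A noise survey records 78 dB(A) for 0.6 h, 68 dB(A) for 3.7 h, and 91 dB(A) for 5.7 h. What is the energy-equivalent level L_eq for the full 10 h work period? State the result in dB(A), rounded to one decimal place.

88.6 dB(A)

The energy average is taken in the linear domain: L_eq = 10·log₁₀[(Σ tᵢ·10^(Lᵢ/10))/T], T = 10 h.
Σ tᵢ·10^(Lᵢ/10) = 0.6·10^(78/10) + 3.7·10^(68/10) + 5.7·10^(91/10) = 7.237e+09.
L_eq = 10·log₁₀(7.237e+09/10) = 88.60 dB(A).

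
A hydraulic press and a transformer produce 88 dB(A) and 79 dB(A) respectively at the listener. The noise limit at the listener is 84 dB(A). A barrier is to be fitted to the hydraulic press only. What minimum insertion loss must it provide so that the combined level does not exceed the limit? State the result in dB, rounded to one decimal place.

5.7 dB

Everything except the hydraulic press sums to 10^(79/10) = 7.943e+07 in linear terms, 79.00 dB(A).
The limit corresponds to 10^(84/10) = 2.512e+08; subtracting the fixed part leaves 1.718e+08 for the hydraulic press, i.e. 82.35 dB(A).
So the hydraulic press must be reduced from 88 to 82.35 dB(A): IL = 5.65 dB.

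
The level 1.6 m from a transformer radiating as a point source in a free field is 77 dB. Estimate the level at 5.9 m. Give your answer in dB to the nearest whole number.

66 dB

Spherical spreading from a point source gives a 20·log₁₀(r₂/r₁) drop.
L₂ = 77 − 20·log₁₀(5.9/1.6) = 77 − 11.335 = 65.67 dB.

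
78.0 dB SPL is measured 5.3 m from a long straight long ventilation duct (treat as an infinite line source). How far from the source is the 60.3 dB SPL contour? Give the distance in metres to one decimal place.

312.1 m

The 17.7 dB drop corresponds to a distance ratio of 10^(17.7/10) for a line source.
r₂ = 5.3·10^((78.0−60.3)/10) = 5.3·10^(17.7/10) = 312.09 m.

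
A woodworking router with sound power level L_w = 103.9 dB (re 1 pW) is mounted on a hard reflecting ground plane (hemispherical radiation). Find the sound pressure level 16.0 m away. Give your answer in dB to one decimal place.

71.8 dB

Free-field hemispherical radiation: L_p = L_w − 10·log₁₀(2π·r²), r = 16.0 m.
2π·r² = 1608 m², 10·log₁₀ of that is 32.064 dB.
L_p = 103.9 − 32.064 = 71.84 dB.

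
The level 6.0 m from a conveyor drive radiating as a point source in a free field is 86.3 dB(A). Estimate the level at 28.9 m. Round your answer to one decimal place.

For a point source, L₂ = L₁ − 20·log₁₀(r₂/r₁).
L₂ = 86.3 − 20·log₁₀(28.9/6.0) = 86.3 − 13.655 = 72.65 dB(A).

72.6 dB(A)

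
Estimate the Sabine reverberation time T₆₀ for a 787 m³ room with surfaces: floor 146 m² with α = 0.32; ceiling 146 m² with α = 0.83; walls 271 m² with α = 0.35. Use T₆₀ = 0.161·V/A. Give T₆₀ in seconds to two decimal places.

0.48 s

Summing Sᵢαᵢ: 146·0.32 + 146·0.83 + 271·0.35 = 262.75 m².
T₆₀ = 0.161 × 787 / 262.75 = 0.482 s.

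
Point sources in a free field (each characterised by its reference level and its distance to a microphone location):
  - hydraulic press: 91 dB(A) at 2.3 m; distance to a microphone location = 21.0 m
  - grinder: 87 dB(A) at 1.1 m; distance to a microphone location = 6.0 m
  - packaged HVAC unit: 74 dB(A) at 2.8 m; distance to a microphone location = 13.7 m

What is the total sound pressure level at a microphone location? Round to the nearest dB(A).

75 dB(A)

Propagate each source to the receiver with L = L_ref − 20·log₁₀(r/r_ref), then add intensities.
hydraulic press: 91 − 20·log₁₀(21.0/2.3) = 91 − 19.21 = 71.79 dB(A).
grinder: 87 − 20·log₁₀(6.0/1.1) = 87 − 14.74 = 72.26 dB(A).
packaged HVAC unit: 74 − 20·log₁₀(13.7/2.8) = 74 − 13.79 = 60.21 dB(A).
Σ 10^(L/10) = 3.300e+07 → L_total = 10·log₁₀(3.300e+07) = 75.18 dB(A).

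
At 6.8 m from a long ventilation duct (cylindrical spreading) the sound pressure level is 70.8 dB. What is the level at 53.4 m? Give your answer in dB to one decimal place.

Cylindrical spreading from a line source gives a 10·log₁₀(r₂/r₁) drop.
L₂ = 70.8 − 10·log₁₀(53.4/6.8) = 70.8 − 8.950 = 61.85 dB.

61.8 dB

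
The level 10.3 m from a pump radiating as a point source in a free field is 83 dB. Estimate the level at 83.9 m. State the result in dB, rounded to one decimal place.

64.8 dB

For a point source, L₂ = L₁ − 20·log₁₀(r₂/r₁).
L₂ = 83 − 20·log₁₀(83.9/10.3) = 83 − 18.218 = 64.78 dB.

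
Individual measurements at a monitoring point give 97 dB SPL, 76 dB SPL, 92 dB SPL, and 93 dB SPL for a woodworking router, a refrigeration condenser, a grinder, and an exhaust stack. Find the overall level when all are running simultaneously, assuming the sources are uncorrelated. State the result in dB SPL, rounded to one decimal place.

For uncorrelated sources the intensities add, so convert each level to linear form, sum, and take 10·log₁₀ of the total.
Σ 10^(L/10) = 10^(97/10) + 10^(76/10) + 10^(92/10) + 10^(93/10) = 8.632e+09.
L_total = 10·log₁₀(8.632e+09) = 99.36 dB SPL.

99.4 dB SPL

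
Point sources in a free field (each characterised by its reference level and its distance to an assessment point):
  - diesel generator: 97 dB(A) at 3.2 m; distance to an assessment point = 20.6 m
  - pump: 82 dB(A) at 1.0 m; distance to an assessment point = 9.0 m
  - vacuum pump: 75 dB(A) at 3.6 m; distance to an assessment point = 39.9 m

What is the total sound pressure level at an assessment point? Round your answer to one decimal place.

80.9 dB(A)

Propagate each source to the receiver with L = L_ref − 20·log₁₀(r/r_ref), then add intensities.
diesel generator: 97 − 20·log₁₀(20.6/3.2) = 97 − 16.17 = 80.83 dB(A).
pump: 82 − 20·log₁₀(9.0/1.0) = 82 − 19.08 = 62.92 dB(A).
vacuum pump: 75 − 20·log₁₀(39.9/3.6) = 75 − 20.89 = 54.11 dB(A).
Σ 10^(L/10) = 1.232e+08 → L_total = 10·log₁₀(1.232e+08) = 80.90 dB(A).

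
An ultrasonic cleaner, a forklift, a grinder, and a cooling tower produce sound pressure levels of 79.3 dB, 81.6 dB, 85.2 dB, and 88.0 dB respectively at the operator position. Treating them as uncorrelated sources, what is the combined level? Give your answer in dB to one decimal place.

90.8 dB

Incoherent sources combine by intensity addition: L_total = 10·log₁₀(Σ 10^(L_i/10)).
Σ 10^(L/10) = 10^(79.3/10) + 10^(81.6/10) + 10^(85.2/10) + 10^(88.0/10) = 1.192e+09.
L_total = 10·log₁₀(1.192e+09) = 90.76 dB.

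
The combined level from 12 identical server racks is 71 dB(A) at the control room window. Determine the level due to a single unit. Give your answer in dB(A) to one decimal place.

12 equal contributions raise the level by 10·log₁₀ 12 = 10.792 dB, so each unit alone gives 71 − 10.792.

60.2 dB(A)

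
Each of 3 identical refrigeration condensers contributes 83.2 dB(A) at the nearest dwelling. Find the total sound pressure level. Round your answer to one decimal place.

88.0 dB(A)

L_total = L₁ + 10·log₁₀ N for N identical incoherent sources.
L_total = 83.2 + 10·log₁₀(3) = 83.2 + 4.771 = 87.97 dB(A).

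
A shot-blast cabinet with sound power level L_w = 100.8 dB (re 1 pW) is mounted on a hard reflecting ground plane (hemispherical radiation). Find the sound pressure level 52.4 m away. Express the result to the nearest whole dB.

58 dB

L_p = L_w − 10·log₁₀(2π·r²) with r = 52.4 m.
2π·r² = 1.725e+04 m², 10·log₁₀ of that is 42.368 dB.
L_p = 100.8 − 42.368 = 58.43 dB.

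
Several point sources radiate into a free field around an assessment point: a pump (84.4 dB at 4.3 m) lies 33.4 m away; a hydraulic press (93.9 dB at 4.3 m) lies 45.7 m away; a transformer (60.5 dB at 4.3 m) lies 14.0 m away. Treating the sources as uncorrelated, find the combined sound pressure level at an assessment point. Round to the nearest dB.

Propagate each source to the receiver with L = L_ref − 20·log₁₀(r/r_ref), then add intensities.
pump: 84.4 − 20·log₁₀(33.4/4.3) = 84.4 − 17.81 = 66.59 dB.
hydraulic press: 93.9 − 20·log₁₀(45.7/4.3) = 93.9 − 20.53 = 73.37 dB.
transformer: 60.5 − 20·log₁₀(14.0/4.3) = 60.5 − 10.25 = 50.25 dB.
Σ 10^(L/10) = 2.640e+07 → L_total = 10·log₁₀(2.640e+07) = 74.22 dB.

74 dB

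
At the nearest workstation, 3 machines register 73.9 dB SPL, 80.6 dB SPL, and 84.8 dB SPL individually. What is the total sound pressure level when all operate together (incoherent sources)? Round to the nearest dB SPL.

86 dB SPL

Incoherent sources combine by intensity addition: L_total = 10·log₁₀(Σ 10^(L_i/10)).
Σ 10^(L/10) = 10^(73.9/10) + 10^(80.6/10) + 10^(84.8/10) = 4.414e+08.
L_total = 10·log₁₀(4.414e+08) = 86.45 dB SPL.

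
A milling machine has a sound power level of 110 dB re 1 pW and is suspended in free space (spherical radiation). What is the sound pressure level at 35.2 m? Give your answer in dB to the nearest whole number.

68 dB

L_p = L_w − 10·log₁₀(4π·r²) with r = 35.2 m.
4π·r² = 1.557e+04 m², 10·log₁₀ of that is 41.923 dB.
L_p = 110 − 41.923 = 68.08 dB.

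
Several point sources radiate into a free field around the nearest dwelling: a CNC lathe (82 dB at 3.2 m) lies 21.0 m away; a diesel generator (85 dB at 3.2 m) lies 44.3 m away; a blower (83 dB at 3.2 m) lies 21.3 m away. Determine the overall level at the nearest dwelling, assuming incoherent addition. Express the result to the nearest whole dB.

70 dB

First find each source's level at the receiver (point-source: −20·log₁₀(r/r_ref)), then combine on an intensity basis.
CNC lathe: 82 − 20·log₁₀(21.0/3.2) = 82 − 16.34 = 65.66 dB.
diesel generator: 85 − 20·log₁₀(44.3/3.2) = 85 − 22.83 = 62.17 dB.
blower: 83 − 20·log₁₀(21.3/3.2) = 83 − 16.46 = 66.54 dB.
Σ 10^(L/10) = 9.834e+06 → L_total = 10·log₁₀(9.834e+06) = 69.93 dB.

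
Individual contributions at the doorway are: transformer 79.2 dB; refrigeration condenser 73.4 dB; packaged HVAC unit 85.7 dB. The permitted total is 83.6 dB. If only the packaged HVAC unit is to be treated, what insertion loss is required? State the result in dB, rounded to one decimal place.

Everything except the packaged HVAC unit sums to 10^(79.2/10) + 10^(73.4/10) = 1.051e+08 in linear terms, 80.21 dB.
To meet 83.6 dB overall, the treated packaged HVAC unit may contribute at most 10^(83.6/10) − 1.051e+08 = 1.240e+08, i.e. 80.94 dB.
Required insertion loss = 85.7 − 80.94 = 4.76 dB.

4.8 dB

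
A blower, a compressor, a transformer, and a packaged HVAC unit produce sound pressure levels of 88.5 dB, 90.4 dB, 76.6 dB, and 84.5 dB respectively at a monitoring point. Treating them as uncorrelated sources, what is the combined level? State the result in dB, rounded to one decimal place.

93.3 dB

Incoherent sources combine by intensity addition: L_total = 10·log₁₀(Σ 10^(L_i/10)).
Σ 10^(L/10) = 10^(88.5/10) + 10^(90.4/10) + 10^(76.6/10) + 10^(84.5/10) = 2.132e+09.
L_total = 10·log₁₀(2.132e+09) = 93.29 dB.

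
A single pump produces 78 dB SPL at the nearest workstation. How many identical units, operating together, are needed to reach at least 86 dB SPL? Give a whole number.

7

The shortfall is 86 − 78 = 8.0 dB, and N units add 10·log₁₀ N, so need 10·log₁₀ N ≥ 8.0.
N ≥ 10^(8.0/10) = 6.310, so N = 7.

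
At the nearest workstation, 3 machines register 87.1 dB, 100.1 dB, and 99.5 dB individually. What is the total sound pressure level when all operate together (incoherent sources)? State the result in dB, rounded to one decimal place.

102.9 dB

Incoherent sources combine by intensity addition: L_total = 10·log₁₀(Σ 10^(L_i/10)).
Σ 10^(L/10) = 10^(87.1/10) + 10^(100.1/10) + 10^(99.5/10) = 1.966e+10.
L_total = 10·log₁₀(1.966e+10) = 102.94 dB.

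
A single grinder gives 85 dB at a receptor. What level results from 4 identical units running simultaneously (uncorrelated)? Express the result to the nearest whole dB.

With 4 equal, uncorrelated contributions the intensity is 4× that of one unit, giving a rise of 10·log₁₀ 4.
L_total = 85 + 10·log₁₀(4) = 85 + 6.021 = 91.02 dB.

91 dB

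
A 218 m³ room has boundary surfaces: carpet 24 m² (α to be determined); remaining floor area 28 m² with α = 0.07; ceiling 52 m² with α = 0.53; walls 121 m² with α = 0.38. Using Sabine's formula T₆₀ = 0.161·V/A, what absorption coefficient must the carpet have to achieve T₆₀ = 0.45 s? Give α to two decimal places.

From T₆₀ = 0.161·V/A, the target T₆₀ = 0.45 s needs A = 0.161·218/0.45 = 78.00 m².
Absorption from the other surfaces = 28·0.07 + 52·0.53 + 121·0.38 = 75.50 m², so the carpet must supply 2.50 m² over 24 m².
α = 2.50/24 = 0.104.

0.10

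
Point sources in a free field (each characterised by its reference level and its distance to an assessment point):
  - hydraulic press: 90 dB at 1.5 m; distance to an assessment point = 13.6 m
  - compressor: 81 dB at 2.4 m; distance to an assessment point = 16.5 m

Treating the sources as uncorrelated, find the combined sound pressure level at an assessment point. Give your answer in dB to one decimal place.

Propagate each source to the receiver with L = L_ref − 20·log₁₀(r/r_ref), then add intensities.
hydraulic press: 90 − 20·log₁₀(13.6/1.5) = 90 − 19.15 = 70.85 dB.
compressor: 81 − 20·log₁₀(16.5/2.4) = 81 − 16.75 = 64.25 dB.
Σ 10^(L/10) = 1.483e+07 → L_total = 10·log₁₀(1.483e+07) = 71.71 dB.

71.7 dB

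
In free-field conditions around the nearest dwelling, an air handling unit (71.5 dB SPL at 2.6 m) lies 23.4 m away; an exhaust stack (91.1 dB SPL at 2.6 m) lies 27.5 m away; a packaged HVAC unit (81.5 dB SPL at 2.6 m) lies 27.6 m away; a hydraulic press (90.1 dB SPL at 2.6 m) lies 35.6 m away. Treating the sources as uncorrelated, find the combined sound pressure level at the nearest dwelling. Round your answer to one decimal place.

Propagate each source to the receiver with L = L_ref − 20·log₁₀(r/r_ref), then add intensities.
air handling unit: 71.5 − 20·log₁₀(23.4/2.6) = 71.5 − 19.08 = 52.42 dB SPL.
exhaust stack: 91.1 − 20·log₁₀(27.5/2.6) = 91.1 − 20.49 = 70.61 dB SPL.
packaged HVAC unit: 81.5 − 20·log₁₀(27.6/2.6) = 81.5 − 20.52 = 60.98 dB SPL.
hydraulic press: 90.1 − 20·log₁₀(35.6/2.6) = 90.1 − 22.73 = 67.37 dB SPL.
Σ 10^(L/10) = 1.840e+07 → L_total = 10·log₁₀(1.840e+07) = 72.65 dB SPL.

72.6 dB SPL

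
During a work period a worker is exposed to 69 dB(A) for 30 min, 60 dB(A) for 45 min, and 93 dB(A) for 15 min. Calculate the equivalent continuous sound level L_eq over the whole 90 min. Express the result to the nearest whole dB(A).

Weight each interval's intensity by its duration and average over T = 90 min:
Σ tᵢ·10^(Lᵢ/10) = 30·10^(69/10) + 45·10^(60/10) + 15·10^(93/10) = 3.021e+10.
L_eq = 10·log₁₀(3.021e+10/90) = 85.26 dB(A).

85 dB(A)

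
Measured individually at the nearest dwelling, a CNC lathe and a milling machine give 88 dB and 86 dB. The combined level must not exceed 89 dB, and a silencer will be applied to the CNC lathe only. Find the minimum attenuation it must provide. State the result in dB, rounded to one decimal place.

Fixed contribution from the other source: Σ 10^(L/10) = 10^(86/10) = 3.981e+08 (86.00 dB).
To meet 89 dB overall, the treated CNC lathe may contribute at most 10^(89/10) − 3.981e+08 = 3.962e+08, i.e. 85.98 dB.
Required insertion loss = 88 − 85.98 = 2.02 dB.

2.0 dB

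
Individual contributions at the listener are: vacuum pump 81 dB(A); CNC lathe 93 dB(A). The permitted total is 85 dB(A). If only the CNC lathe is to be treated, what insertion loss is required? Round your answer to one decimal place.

Everything except the CNC lathe sums to 10^(81/10) = 1.259e+08 in linear terms, 81.00 dB(A).
To meet 85 dB(A) overall, the treated CNC lathe may contribute at most 10^(85/10) − 1.259e+08 = 1.903e+08, i.e. 82.80 dB(A).
So the CNC lathe must be reduced from 93 to 82.80 dB(A): IL = 10.20 dB.

10.2 dB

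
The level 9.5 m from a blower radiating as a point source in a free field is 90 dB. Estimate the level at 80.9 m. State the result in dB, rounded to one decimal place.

Spherical spreading from a point source gives a 20·log₁₀(r₂/r₁) drop.
L₂ = 90 − 20·log₁₀(80.9/9.5) = 90 − 18.604 = 71.40 dB.

71.4 dB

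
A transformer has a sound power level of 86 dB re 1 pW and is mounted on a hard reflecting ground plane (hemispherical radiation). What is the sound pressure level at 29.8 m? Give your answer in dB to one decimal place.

48.5 dB

L_p = L_w − 10·log₁₀(2π·r²) with r = 29.8 m.
2π·r² = 5580 m², 10·log₁₀ of that is 37.466 dB.
L_p = 86 − 37.466 = 48.53 dB.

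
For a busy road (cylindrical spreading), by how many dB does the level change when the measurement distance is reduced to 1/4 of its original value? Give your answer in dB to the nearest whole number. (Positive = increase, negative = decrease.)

With cylindrical spreading the level changes by −10·log₁₀(r₂/r₁).
ΔL = −10·log₁₀(0.25) = +6.02 dB.

+6 dB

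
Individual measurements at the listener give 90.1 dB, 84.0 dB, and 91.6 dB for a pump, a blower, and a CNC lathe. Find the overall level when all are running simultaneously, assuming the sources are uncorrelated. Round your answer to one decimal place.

For uncorrelated sources the intensities add, so convert each level to linear form, sum, and take 10·log₁₀ of the total.
Σ 10^(L/10) = 10^(90.1/10) + 10^(84.0/10) + 10^(91.6/10) = 2.720e+09.
L_total = 10·log₁₀(2.720e+09) = 94.35 dB.

94.3 dB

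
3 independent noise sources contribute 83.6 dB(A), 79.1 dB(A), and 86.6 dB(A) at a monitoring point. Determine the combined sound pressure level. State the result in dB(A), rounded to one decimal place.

88.9 dB(A)

Incoherent sources combine by intensity addition: L_total = 10·log₁₀(Σ 10^(L_i/10)).
Σ 10^(L/10) = 10^(83.6/10) + 10^(79.1/10) + 10^(86.6/10) = 7.675e+08.
L_total = 10·log₁₀(7.675e+08) = 88.85 dB(A).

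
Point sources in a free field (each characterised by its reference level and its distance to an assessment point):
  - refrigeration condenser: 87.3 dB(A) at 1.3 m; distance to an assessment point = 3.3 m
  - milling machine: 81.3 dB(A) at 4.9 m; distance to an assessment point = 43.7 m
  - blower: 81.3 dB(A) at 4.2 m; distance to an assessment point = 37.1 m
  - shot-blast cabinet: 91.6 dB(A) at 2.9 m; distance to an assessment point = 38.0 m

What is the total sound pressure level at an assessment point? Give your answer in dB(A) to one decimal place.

Propagate each source to the receiver with L = L_ref − 20·log₁₀(r/r_ref), then add intensities.
refrigeration condenser: 87.3 − 20·log₁₀(3.3/1.3) = 87.3 − 8.09 = 79.21 dB(A).
milling machine: 81.3 − 20·log₁₀(43.7/4.9) = 81.3 − 19.01 = 62.29 dB(A).
blower: 81.3 − 20·log₁₀(37.1/4.2) = 81.3 − 18.92 = 62.38 dB(A).
shot-blast cabinet: 91.6 − 20·log₁₀(38.0/2.9) = 91.6 − 22.35 = 69.25 dB(A).
Σ 10^(L/10) = 9.518e+07 → L_total = 10·log₁₀(9.518e+07) = 79.79 dB(A).

79.8 dB(A)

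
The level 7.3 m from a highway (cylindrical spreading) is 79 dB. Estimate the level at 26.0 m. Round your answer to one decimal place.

Line-source attenuation: ΔL = 10·log₁₀(r₂/r₁) = 10·log₁₀(26.0/7.3) = 5.517 dB.
L₂ = 79 − 10·log₁₀(26.0/7.3) = 79 − 5.517 = 73.48 dB.

73.5 dB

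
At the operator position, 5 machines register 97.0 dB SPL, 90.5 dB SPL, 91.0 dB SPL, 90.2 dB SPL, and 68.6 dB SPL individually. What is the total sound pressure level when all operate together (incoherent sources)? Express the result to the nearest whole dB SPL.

99 dB SPL

Incoherent sources combine by intensity addition: L_total = 10·log₁₀(Σ 10^(L_i/10)).
Σ 10^(L/10) = 10^(97.0/10) + 10^(90.5/10) + 10^(91.0/10) + 10^(90.2/10) + 10^(68.6/10) = 8.447e+09.
L_total = 10·log₁₀(8.447e+09) = 99.27 dB SPL.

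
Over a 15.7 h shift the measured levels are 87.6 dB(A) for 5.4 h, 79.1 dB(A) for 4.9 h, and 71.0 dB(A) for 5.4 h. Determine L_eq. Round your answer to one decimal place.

Weight each interval's intensity by its duration and average over T = 15.7 h:
Σ tᵢ·10^(Lᵢ/10) = 5.4·10^(87.6/10) + 4.9·10^(79.1/10) + 5.4·10^(71.0/10) = 3.574e+09.
L_eq = 10·log₁₀(3.574e+09/15.7) = 83.57 dB(A).

83.6 dB(A)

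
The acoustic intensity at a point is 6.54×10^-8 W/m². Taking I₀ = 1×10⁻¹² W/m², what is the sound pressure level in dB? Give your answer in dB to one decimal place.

48.2 dB

I/I₀ = 6.54×10^-8/10⁻¹² = 6.54×10^4, and L = 10·log₁₀(I/I₀).
L = 10·(0.8156 + 4) = 48.16 dB.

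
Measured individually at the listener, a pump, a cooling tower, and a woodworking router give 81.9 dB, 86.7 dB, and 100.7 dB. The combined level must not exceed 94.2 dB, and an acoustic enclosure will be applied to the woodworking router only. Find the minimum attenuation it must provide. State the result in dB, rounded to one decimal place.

The untreated sources together contribute 10^(81.9/10) + 10^(86.7/10) = 6.226e+08, i.e. 87.94 dB.
To meet 94.2 dB overall, the treated woodworking router may contribute at most 10^(94.2/10) − 6.226e+08 = 2.008e+09, i.e. 93.03 dB.
Required insertion loss = 100.7 − 93.03 = 7.67 dB.

7.7 dB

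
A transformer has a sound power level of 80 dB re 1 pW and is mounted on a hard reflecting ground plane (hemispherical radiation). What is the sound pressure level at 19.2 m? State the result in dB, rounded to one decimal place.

46.4 dB

The power spreads over a hemisphere of area 2π·r², so L_p = L_w − 10·log₁₀(2π·r²).
2π·r² = 2316 m², 10·log₁₀ of that is 33.648 dB.
L_p = 80 − 33.648 = 46.35 dB.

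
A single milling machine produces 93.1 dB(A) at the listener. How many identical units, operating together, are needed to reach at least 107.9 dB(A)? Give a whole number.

The shortfall is 107.9 − 93.1 = 14.8 dB, and N units add 10·log₁₀ N, so need 10·log₁₀ N ≥ 14.8.
N ≥ 10^(14.8/10) = 30.200, so N = 31.

31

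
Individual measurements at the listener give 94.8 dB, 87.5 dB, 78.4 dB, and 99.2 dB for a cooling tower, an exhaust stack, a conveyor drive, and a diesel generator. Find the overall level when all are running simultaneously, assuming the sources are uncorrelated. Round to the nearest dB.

101 dB

For uncorrelated sources the intensities add, so convert each level to linear form, sum, and take 10·log₁₀ of the total.
Σ 10^(L/10) = 10^(94.8/10) + 10^(87.5/10) + 10^(78.4/10) + 10^(99.2/10) = 1.197e+10.
L_total = 10·log₁₀(1.197e+10) = 100.78 dB.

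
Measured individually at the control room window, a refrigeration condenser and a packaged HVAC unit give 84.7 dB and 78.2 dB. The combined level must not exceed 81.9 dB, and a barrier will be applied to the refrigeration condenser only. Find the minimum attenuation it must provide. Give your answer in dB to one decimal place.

The untreated sources together contribute 10^(78.2/10) = 6.607e+07, i.e. 78.20 dB.
The limit corresponds to 10^(81.9/10) = 1.549e+08; subtracting the fixed part leaves 8.881e+07 for the refrigeration condenser, i.e. 79.48 dB.
Required insertion loss = 84.7 − 79.48 = 5.22 dB.

5.2 dB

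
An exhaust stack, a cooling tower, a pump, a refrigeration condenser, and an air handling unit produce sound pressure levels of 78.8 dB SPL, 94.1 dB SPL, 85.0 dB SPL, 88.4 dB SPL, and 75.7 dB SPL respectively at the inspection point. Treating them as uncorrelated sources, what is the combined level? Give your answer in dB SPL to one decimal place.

Incoherent sources combine by intensity addition: L_total = 10·log₁₀(Σ 10^(L_i/10)).
Σ 10^(L/10) = 10^(78.8/10) + 10^(94.1/10) + 10^(85.0/10) + 10^(88.4/10) + 10^(75.7/10) = 3.691e+09.
L_total = 10·log₁₀(3.691e+09) = 95.67 dB SPL.

95.7 dB SPL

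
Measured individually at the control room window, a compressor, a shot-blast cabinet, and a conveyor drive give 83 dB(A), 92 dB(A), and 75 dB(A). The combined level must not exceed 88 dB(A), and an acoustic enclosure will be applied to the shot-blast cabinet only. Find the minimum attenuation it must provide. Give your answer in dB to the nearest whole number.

6 dB

Fixed contribution from the other sources: Σ 10^(L/10) = 10^(83/10) + 10^(75/10) = 2.311e+08 (83.64 dB(A)).
To meet 88 dB(A) overall, the treated shot-blast cabinet may contribute at most 10^(88/10) − 2.311e+08 = 3.998e+08, i.e. 86.02 dB(A).
Required insertion loss = 92 − 86.02 = 5.98 dB.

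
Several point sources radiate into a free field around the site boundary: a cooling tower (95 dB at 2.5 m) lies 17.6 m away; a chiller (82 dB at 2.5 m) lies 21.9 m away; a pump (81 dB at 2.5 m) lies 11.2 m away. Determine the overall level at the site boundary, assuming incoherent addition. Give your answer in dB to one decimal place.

78.6 dB

Propagate each source to the receiver with L = L_ref − 20·log₁₀(r/r_ref), then add intensities.
cooling tower: 95 − 20·log₁₀(17.6/2.5) = 95 − 16.95 = 78.05 dB.
chiller: 82 − 20·log₁₀(21.9/2.5) = 82 − 18.85 = 63.15 dB.
pump: 81 − 20·log₁₀(11.2/2.5) = 81 − 13.03 = 67.97 dB.
Σ 10^(L/10) = 7.214e+07 → L_total = 10·log₁₀(7.214e+07) = 78.58 dB.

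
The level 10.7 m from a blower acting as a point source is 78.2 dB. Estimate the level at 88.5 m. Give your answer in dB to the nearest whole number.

For a point source, L₂ = L₁ − 20·log₁₀(r₂/r₁).
L₂ = 78.2 − 20·log₁₀(88.5/10.7) = 78.2 − 18.351 = 59.85 dB.

60 dB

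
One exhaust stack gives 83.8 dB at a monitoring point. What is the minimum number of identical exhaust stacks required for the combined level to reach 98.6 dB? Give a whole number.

N identical sources give L₁ + 10·log₁₀ N, so require 10·log₁₀ N ≥ 98.6 − 83.8 = 14.8 dB.
N ≥ 10^(14.8/10) = 30.200, so N = 31.

31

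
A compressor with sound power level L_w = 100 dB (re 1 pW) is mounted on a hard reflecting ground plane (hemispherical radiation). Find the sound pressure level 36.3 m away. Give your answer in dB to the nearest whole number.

L_p = L_w − 10·log₁₀(2π·r²) with r = 36.3 m.
2π·r² = 8279 m², 10·log₁₀ of that is 39.180 dB.
L_p = 100 − 39.180 = 60.82 dB.

61 dB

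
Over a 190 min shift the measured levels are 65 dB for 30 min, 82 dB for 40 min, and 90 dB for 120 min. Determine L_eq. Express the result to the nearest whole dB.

Weight each interval's intensity by its duration and average over T = 190 min:
Σ tᵢ·10^(Lᵢ/10) = 30·10^(65/10) + 40·10^(82/10) + 120·10^(90/10) = 1.264e+11.
L_eq = 10·log₁₀(1.264e+11/190) = 88.23 dB.

88 dB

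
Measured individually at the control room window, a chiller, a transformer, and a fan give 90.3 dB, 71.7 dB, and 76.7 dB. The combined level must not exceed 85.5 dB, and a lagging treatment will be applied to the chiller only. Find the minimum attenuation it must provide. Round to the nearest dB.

The untreated sources together contribute 10^(71.7/10) + 10^(76.7/10) = 6.156e+07, i.e. 77.89 dB.
To meet 85.5 dB overall, the treated chiller may contribute at most 10^(85.5/10) − 6.156e+07 = 2.932e+08, i.e. 84.67 dB.
Required insertion loss = 90.3 − 84.67 = 5.63 dB.

6 dB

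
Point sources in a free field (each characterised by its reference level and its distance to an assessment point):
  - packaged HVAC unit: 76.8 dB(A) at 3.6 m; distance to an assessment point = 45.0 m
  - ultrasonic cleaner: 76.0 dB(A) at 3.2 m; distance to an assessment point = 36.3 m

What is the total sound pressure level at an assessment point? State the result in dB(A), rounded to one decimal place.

First find each source's level at the receiver (point-source: −20·log₁₀(r/r_ref)), then combine on an intensity basis.
packaged HVAC unit: 76.8 − 20·log₁₀(45.0/3.6) = 76.8 − 21.94 = 54.86 dB(A).
ultrasonic cleaner: 76.0 − 20·log₁₀(36.3/3.2) = 76.0 − 21.10 = 54.90 dB(A).
Σ 10^(L/10) = 6.157e+05 → L_total = 10·log₁₀(6.157e+05) = 57.89 dB(A).

57.9 dB(A)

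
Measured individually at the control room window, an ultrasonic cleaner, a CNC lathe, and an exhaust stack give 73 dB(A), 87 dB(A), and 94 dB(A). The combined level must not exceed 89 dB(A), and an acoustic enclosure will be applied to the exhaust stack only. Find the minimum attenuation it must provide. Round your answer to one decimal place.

Fixed contribution from the other sources: Σ 10^(L/10) = 10^(73/10) + 10^(87/10) = 5.211e+08 (87.17 dB(A)).
The limit corresponds to 10^(89/10) = 7.943e+08; subtracting the fixed part leaves 2.732e+08 for the exhaust stack, i.e. 84.36 dB(A).
Required insertion loss = 94 − 84.36 = 9.64 dB.

9.6 dB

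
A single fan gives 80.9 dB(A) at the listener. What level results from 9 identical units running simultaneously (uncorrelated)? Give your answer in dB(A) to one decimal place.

N identical incoherent sources raise the level by 10·log₁₀ N.
L_total = 80.9 + 10·log₁₀(9) = 80.9 + 9.542 = 90.44 dB(A).

90.4 dB(A)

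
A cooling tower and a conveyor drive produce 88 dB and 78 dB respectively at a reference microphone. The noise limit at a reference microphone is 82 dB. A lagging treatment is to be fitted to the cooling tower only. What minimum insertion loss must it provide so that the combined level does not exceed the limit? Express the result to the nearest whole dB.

Everything except the cooling tower sums to 10^(78/10) = 6.310e+07 in linear terms, 78.00 dB.
The limit corresponds to 10^(82/10) = 1.585e+08; subtracting the fixed part leaves 9.539e+07 for the cooling tower, i.e. 79.80 dB.
Required insertion loss = 88 − 79.80 = 8.20 dB.

8 dB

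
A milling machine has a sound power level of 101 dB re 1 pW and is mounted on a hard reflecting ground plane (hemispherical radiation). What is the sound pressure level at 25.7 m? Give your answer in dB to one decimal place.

64.8 dB

Free-field hemispherical radiation: L_p = L_w − 10·log₁₀(2π·r²), r = 25.7 m.
2π·r² = 4150 m², 10·log₁₀ of that is 36.180 dB.
L_p = 101 − 36.180 = 64.82 dB.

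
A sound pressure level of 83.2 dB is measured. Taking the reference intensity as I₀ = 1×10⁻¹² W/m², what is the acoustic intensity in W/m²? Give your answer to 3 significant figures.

I = I₀·10^(L/10) = 10⁻¹² × 10^(83.2/10) = 10^(-3.680).

0.000209 W/m²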